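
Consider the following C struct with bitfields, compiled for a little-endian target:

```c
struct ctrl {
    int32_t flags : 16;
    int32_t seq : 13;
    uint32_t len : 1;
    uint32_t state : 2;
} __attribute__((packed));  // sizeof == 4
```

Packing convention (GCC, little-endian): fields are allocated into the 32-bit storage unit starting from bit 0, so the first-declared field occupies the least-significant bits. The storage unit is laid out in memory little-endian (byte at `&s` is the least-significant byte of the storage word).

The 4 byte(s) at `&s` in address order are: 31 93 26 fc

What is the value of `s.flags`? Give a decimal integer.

-27855

[0]=0x31 [1]=0x93 [2]=0x26 [3]=0xfc (little-endian) → word 0xfc269331
flags:16 @ bit 0 → (0xfc269331>>0)&0xffff = 0x9331  ←
seq:13 @ bit 16 → (0xfc269331>>16)&0x1fff = 0x1c26
len:1 @ bit 29 → (0xfc269331>>29)&0x1 = 0x1
state:2 @ bit 30 → (0xfc269331>>30)&0x3 = 0x3
flags signed 16b, MSB=1: 37681 - 65536 = -27855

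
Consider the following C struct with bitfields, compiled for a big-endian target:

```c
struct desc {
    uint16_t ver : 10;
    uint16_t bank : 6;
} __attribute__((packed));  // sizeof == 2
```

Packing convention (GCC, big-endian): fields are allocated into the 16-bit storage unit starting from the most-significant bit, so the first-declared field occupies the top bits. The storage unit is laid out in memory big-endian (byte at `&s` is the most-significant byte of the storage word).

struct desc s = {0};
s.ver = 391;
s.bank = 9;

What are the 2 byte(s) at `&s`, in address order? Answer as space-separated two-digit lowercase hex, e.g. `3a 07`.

ver (10b) val=391 bits=0x187 at bit 6: 0x61c0
bank (6b) val=9 bits=0x9 at bit 0: 0x61c9
word = 0x61c9 → big-endian bytes:
  [0]=0x61  [1]=0xc9

61 c9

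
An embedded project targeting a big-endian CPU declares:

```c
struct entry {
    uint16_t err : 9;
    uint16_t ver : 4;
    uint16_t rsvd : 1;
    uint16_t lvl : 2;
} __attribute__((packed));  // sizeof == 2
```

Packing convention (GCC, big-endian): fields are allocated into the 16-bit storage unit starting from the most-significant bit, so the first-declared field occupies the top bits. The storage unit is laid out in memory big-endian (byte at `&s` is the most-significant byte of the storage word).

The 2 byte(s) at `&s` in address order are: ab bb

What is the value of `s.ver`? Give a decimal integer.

[0]=0xab [1]=0xbb (big-endian) → word 0xabbb
err:9 @ bit 7 → (0xabbb>>7)&0x1ff = 0x157
ver:4 @ bit 3 → (0xabbb>>3)&0xf = 0x7  ←
rsvd:1 @ bit 2 → (0xabbb>>2)&0x1 = 0x0
lvl:2 @ bit 0 → (0xabbb>>0)&0x3 = 0x3

7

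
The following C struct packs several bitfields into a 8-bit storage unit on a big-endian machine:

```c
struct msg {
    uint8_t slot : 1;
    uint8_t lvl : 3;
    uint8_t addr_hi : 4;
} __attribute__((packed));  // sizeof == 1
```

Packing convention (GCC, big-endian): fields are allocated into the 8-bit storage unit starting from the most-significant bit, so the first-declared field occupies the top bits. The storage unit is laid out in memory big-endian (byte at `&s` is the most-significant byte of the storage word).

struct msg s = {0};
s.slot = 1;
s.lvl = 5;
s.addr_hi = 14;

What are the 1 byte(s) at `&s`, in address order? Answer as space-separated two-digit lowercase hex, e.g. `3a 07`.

slot (1b) val=1 bits=0x1 at bit 7: 0x80
lvl (3b) val=5 bits=0x5 at bit 4: 0xd0
addr_hi (4b) val=14 bits=0xe at bit 0: 0xde
word = 0xde → big-endian bytes:
  [0]=0xde

de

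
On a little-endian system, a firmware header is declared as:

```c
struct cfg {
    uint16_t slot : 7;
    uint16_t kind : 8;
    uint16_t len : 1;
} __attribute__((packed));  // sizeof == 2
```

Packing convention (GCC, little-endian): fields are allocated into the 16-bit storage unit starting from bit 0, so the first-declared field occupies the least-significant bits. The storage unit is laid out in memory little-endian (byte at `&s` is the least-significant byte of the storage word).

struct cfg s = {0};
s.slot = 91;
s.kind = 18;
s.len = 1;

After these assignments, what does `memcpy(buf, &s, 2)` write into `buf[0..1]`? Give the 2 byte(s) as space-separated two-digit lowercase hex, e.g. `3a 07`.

[0+:7] slot=91 & 0x7f = 0x5b; word=0x005b
[7+:8] kind=18 & 0xff = 0x12; word=0x095b
[15+:1] len=1 & 0x1 = 0x1; word=0x895b
word = 0x895b → little-endian bytes:
  [0]=0x5b  [1]=0x89

5b 89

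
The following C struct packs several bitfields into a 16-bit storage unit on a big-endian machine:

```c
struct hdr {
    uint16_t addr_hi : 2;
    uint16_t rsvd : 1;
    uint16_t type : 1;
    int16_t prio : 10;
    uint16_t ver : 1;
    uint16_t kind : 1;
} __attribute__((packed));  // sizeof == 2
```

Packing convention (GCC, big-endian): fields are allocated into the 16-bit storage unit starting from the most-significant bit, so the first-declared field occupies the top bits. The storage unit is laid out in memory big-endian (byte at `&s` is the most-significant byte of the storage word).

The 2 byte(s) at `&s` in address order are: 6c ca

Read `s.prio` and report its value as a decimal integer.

-206

[0]=0x6c [1]=0xca (big-endian) → word 0x6cca
addr_hi [14+:2] = (word>>14) & 0x3 = 1
rsvd [13+:1] = (word>>13) & 0x1 = 1
type [12+:1] = (word>>12) & 0x1 = 0
prio [2+:10] = (word>>2) & 0x3ff = 818  ←
ver [1+:1] = (word>>1) & 0x1 = 1
kind [0+:1] = (word>>0) & 0x1 = 0
prio signed 10b, MSB=1: 818 - 1024 = -206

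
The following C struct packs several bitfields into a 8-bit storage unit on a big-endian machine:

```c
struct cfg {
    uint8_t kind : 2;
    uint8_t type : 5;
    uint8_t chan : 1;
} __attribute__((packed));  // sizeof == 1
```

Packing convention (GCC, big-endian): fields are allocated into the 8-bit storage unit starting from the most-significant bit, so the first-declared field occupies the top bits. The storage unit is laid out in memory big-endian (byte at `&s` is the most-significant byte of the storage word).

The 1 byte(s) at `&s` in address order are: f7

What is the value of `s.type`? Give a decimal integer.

27

[0]=0xf7 (big-endian) → word 0xf7
kind [6+:2] = (word>>6) & 0x3 = 3
type [1+:5] = (word>>1) & 0x1f = 27  ←
chan [0+:1] = (word>>0) & 0x1 = 1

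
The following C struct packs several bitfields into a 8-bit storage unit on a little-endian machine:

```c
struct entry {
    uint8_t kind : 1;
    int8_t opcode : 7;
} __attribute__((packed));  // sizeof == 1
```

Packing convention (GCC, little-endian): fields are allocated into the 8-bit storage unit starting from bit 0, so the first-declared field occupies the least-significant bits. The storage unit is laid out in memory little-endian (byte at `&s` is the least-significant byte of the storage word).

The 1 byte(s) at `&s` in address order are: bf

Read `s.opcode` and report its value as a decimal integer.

[0]=0xbf (little-endian) → word 0xbf
kind:1 @ bit 0 → (0xbf>>0)&0x1 = 0x1
opcode:7 @ bit 1 → (0xbf>>1)&0x7f = 0x5f  ←
opcode signed 7b, MSB=1: 95 - 128 = -33

-33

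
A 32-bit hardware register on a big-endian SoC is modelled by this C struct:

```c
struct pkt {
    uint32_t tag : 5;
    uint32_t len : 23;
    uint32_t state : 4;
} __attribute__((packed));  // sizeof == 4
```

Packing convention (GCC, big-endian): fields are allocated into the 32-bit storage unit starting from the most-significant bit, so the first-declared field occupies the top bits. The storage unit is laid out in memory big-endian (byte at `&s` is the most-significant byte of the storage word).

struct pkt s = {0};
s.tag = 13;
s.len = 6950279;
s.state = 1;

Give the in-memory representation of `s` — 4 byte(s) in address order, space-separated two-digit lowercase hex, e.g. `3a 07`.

tag (5b) val=13 bits=0xd at bit 27: 0x68000000
len (23b) val=6950279 bits=0x6a0d87 at bit 4: 0x6ea0d870
state (4b) val=1 bits=0x1 at bit 0: 0x6ea0d871
word = 0x6ea0d871 → big-endian bytes:
  [0]=0x6e  [1]=0xa0  [2]=0xd8  [3]=0x71

6e a0 d8 71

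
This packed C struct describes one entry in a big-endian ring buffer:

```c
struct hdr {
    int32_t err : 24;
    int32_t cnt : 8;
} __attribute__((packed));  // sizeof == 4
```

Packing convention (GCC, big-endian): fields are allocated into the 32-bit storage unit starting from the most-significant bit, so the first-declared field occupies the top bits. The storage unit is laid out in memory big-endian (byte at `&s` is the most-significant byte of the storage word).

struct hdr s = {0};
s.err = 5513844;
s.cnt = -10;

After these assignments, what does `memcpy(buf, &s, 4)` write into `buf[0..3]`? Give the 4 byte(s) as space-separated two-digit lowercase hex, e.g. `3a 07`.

err (24b) val=5513844 bits=0x542274 at bit 8: 0x54227400
cnt (8b) val=-10 bits=0xf6 at bit 0: 0x542274f6
word = 0x542274f6 → big-endian bytes:
  [0]=0x54  [1]=0x22  [2]=0x74  [3]=0xf6

54 22 74 f6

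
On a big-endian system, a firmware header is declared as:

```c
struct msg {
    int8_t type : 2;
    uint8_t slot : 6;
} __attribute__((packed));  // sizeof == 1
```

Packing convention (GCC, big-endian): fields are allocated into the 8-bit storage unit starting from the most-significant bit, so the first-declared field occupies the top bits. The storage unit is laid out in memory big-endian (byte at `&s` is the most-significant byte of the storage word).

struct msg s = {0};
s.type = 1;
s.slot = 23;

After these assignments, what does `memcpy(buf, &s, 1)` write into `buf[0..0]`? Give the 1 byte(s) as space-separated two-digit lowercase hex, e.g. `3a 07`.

57

type (2b) val=1 bits=0x1 at bit 6: 0x40
slot (6b) val=23 bits=0x17 at bit 0: 0x57
word = 0x57 → big-endian bytes:
  [0]=0x57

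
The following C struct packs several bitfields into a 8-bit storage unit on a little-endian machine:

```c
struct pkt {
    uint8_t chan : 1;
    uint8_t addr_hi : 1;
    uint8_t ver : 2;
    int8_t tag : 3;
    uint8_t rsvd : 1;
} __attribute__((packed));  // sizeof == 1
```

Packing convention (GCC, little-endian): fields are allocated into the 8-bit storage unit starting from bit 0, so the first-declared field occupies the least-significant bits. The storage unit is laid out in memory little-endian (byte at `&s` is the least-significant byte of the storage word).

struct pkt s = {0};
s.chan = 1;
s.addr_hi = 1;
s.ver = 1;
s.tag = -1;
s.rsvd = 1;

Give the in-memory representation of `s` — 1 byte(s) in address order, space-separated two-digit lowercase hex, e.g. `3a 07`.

chan (1b) val=1 bits=0x1 at bit 0: 0x01
addr_hi (1b) val=1 bits=0x1 at bit 1: 0x03
ver (2b) val=1 bits=0x1 at bit 2: 0x07
tag (3b) val=-1 bits=0x7 at bit 4: 0x77
rsvd (1b) val=1 bits=0x1 at bit 7: 0xf7
word = 0xf7 → little-endian bytes:
  [0]=0xf7

f7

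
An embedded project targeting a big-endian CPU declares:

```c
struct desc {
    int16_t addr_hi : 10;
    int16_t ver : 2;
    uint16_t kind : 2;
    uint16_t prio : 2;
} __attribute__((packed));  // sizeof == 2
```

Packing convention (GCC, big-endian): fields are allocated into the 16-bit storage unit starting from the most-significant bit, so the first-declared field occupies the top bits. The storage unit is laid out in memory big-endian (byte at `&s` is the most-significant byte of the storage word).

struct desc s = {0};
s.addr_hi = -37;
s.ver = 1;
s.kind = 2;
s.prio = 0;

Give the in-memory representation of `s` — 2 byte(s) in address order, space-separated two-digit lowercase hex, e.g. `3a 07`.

f6 d8

addr_hi:10 = -37 → 0x3db << 6 → word 0xf6c0
ver:2 = 1 → 0x1 << 4 → word 0xf6d0
kind:2 = 2 → 0x2 << 2 → word 0xf6d8
prio:2 = 0 → 0x0 << 0 → word 0xf6d8
word = 0xf6d8 → big-endian bytes:
  [0]=0xf6  [1]=0xd8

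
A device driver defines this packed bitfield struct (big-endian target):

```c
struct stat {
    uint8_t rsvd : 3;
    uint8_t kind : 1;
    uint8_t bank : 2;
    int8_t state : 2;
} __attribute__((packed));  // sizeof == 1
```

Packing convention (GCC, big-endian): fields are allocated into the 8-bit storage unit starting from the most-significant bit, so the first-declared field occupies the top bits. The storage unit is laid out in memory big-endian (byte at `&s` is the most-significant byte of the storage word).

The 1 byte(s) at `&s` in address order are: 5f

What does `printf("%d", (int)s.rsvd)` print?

2

[0]=0x5f (big-endian) → word 0x5f
rsvd [5+:3] = (word>>5) & 0x7 = 2  ←
kind [4+:1] = (word>>4) & 0x1 = 1
bank [2+:2] = (word>>2) & 0x3 = 3
state [0+:2] = (word>>0) & 0x3 = 3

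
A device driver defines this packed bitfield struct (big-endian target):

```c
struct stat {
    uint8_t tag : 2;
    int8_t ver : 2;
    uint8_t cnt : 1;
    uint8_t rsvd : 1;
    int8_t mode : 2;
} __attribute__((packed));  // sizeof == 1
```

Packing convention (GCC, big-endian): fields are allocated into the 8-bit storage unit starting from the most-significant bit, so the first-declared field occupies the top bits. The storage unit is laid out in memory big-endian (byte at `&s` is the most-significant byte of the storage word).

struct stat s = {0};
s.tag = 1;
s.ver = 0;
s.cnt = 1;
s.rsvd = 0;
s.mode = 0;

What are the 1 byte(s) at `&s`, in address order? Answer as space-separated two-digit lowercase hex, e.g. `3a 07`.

48

[6+:2] tag=1 & 0x3 = 0x1; word=0x40
[4+:2] ver=0 & 0x3 = 0x0; word=0x40
[3+:1] cnt=1 & 0x1 = 0x1; word=0x48
[2+:1] rsvd=0 & 0x1 = 0x0; word=0x48
[0+:2] mode=0 & 0x3 = 0x0; word=0x48
word = 0x48 → big-endian bytes:
  [0]=0x48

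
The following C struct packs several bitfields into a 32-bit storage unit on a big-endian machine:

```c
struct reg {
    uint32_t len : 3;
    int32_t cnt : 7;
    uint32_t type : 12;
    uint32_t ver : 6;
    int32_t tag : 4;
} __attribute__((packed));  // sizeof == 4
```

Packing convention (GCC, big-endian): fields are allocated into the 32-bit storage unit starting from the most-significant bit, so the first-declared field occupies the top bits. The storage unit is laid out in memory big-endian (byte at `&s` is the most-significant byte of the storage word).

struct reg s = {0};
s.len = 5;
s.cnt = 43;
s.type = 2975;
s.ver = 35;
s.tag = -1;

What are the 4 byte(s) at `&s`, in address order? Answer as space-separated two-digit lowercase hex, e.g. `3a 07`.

len (3b) val=5 bits=0x5 at bit 29: 0xa0000000
cnt (7b) val=43 bits=0x2b at bit 22: 0xaac00000
type (12b) val=2975 bits=0xb9f at bit 10: 0xaaee7c00
ver (6b) val=35 bits=0x23 at bit 4: 0xaaee7e30
tag (4b) val=-1 bits=0xf at bit 0: 0xaaee7e3f
word = 0xaaee7e3f → big-endian bytes:
  [0]=0xaa  [1]=0xee  [2]=0x7e  [3]=0x3f

aa ee 7e 3f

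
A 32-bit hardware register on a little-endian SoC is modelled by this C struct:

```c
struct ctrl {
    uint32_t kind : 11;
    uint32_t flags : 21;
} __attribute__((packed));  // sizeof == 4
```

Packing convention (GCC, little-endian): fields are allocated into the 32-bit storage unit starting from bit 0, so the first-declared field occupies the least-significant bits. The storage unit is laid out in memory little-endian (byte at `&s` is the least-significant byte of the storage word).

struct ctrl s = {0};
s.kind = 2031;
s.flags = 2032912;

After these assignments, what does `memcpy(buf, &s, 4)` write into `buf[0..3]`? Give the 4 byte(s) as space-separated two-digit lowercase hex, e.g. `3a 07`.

ef 87 28 f8

[0+:11] kind=2031 & 0x7ff = 0x7ef; word=0x000007ef
[11+:21] flags=2032912 & 0x1fffff = 0x1f0510; word=0xf82887ef
word = 0xf82887ef → little-endian bytes:
  [0]=0xef  [1]=0x87  [2]=0x28  [3]=0xf8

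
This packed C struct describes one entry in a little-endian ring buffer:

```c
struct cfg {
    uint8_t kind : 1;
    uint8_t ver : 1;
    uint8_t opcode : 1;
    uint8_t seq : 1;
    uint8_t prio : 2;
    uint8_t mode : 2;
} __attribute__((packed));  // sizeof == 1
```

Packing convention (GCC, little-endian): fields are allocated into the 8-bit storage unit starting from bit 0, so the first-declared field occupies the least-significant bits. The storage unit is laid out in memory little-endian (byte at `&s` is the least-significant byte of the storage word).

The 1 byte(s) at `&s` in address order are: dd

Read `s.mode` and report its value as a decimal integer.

[0]=0xdd (little-endian) → word 0xdd
kind [0+:1] = (word>>0) & 0x1 = 1
ver [1+:1] = (word>>1) & 0x1 = 0
opcode [2+:1] = (word>>2) & 0x1 = 1
seq [3+:1] = (word>>3) & 0x1 = 1
prio [4+:2] = (word>>4) & 0x3 = 1
mode [6+:2] = (word>>6) & 0x3 = 3  ←

3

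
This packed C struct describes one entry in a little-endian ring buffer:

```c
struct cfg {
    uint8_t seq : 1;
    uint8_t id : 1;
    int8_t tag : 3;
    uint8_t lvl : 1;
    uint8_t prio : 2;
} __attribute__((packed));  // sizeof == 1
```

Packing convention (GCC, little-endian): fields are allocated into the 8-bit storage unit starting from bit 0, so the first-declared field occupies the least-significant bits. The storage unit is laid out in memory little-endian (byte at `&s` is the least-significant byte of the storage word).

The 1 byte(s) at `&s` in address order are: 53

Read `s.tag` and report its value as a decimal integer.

[0]=0x53 (little-endian) → word 0x53
seq [0+:1] = (word>>0) & 0x1 = 1
id [1+:1] = (word>>1) & 0x1 = 1
tag [2+:3] = (word>>2) & 0x7 = 4  ←
lvl [5+:1] = (word>>5) & 0x1 = 0
prio [6+:2] = (word>>6) & 0x3 = 1
tag signed 3b, MSB=1: 4 - 8 = -4

-4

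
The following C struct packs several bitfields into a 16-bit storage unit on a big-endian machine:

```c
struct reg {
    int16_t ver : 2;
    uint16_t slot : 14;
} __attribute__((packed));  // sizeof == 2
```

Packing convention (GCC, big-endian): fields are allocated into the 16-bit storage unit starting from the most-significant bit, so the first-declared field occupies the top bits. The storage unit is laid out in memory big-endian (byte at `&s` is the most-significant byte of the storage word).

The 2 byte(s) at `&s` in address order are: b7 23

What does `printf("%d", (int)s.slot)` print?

14115

[0]=0xb7 [1]=0x23 (big-endian) → word 0xb723
ver:2 @ bit 14 → (0xb723>>14)&0x3 = 0x2
slot:14 @ bit 0 → (0xb723>>0)&0x3fff = 0x3723  ←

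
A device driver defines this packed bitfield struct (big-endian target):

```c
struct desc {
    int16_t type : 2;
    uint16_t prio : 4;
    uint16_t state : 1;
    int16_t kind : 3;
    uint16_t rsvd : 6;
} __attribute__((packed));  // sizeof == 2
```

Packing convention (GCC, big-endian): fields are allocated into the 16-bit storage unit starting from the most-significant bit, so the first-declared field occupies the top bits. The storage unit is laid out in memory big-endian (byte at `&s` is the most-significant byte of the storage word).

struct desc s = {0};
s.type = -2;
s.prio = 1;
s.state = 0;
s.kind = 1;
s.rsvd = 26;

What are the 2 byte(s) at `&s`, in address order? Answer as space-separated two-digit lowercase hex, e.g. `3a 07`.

84 5a

type:2 = -2 → 0x2 << 14 → word 0x8000
prio:4 = 1 → 0x1 << 10 → word 0x8400
state:1 = 0 → 0x0 << 9 → word 0x8400
kind:3 = 1 → 0x1 << 6 → word 0x8440
rsvd:6 = 26 → 0x1a << 0 → word 0x845a
word = 0x845a → big-endian bytes:
  [0]=0x84  [1]=0x5a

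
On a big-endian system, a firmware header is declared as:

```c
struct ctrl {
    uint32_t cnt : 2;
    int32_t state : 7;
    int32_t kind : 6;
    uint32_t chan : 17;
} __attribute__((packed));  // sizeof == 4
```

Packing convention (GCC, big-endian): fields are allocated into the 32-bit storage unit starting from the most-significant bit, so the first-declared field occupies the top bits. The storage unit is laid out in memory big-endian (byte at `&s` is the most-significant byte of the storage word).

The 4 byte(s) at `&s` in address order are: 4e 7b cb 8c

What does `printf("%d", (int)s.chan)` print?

117644

[0]=0x4e [1]=0x7b [2]=0xcb [3]=0x8c (big-endian) → word 0x4e7bcb8c
cnt [30+:2] = (word>>30) & 0x3 = 1
state [23+:7] = (word>>23) & 0x7f = 28
kind [17+:6] = (word>>17) & 0x3f = 61
chan [0+:17] = (word>>0) & 0x1ffff = 117644  ←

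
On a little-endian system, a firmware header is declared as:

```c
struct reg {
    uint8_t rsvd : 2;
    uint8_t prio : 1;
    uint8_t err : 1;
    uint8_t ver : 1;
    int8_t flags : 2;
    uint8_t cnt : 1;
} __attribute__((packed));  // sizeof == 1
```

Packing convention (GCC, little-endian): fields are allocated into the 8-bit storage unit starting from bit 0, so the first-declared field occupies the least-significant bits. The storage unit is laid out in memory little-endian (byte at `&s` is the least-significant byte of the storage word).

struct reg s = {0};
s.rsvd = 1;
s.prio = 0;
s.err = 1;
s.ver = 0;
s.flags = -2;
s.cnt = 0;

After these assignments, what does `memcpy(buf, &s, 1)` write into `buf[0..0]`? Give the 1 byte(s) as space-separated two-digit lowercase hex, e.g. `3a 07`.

49

rsvd:2 = 1 → 0x1 << 0 → word 0x01
prio:1 = 0 → 0x0 << 2 → word 0x01
err:1 = 1 → 0x1 << 3 → word 0x09
ver:1 = 0 → 0x0 << 4 → word 0x09
flags:2 = -2 → 0x2 << 5 → word 0x49
cnt:1 = 0 → 0x0 << 7 → word 0x49
word = 0x49 → little-endian bytes:
  [0]=0x49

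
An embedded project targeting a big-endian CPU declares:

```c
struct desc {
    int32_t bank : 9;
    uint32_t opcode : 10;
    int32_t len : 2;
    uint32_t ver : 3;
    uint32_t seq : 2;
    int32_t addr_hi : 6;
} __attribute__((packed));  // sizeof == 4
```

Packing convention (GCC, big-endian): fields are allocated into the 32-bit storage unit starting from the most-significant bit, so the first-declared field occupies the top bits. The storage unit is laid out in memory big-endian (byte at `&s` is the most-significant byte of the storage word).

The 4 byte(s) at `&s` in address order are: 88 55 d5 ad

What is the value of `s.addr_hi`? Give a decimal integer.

[0]=0x88 [1]=0x55 [2]=0xd5 [3]=0xad (big-endian) → word 0x8855d5ad
bank:9 @ bit 23 → (0x8855d5ad>>23)&0x1ff = 0x110
opcode:10 @ bit 13 → (0x8855d5ad>>13)&0x3ff = 0x2ae
len:2 @ bit 11 → (0x8855d5ad>>11)&0x3 = 0x2
ver:3 @ bit 8 → (0x8855d5ad>>8)&0x7 = 0x5
seq:2 @ bit 6 → (0x8855d5ad>>6)&0x3 = 0x2
addr_hi:6 @ bit 0 → (0x8855d5ad>>0)&0x3f = 0x2d  ←
addr_hi signed 6b, MSB=1: 45 - 64 = -19

-19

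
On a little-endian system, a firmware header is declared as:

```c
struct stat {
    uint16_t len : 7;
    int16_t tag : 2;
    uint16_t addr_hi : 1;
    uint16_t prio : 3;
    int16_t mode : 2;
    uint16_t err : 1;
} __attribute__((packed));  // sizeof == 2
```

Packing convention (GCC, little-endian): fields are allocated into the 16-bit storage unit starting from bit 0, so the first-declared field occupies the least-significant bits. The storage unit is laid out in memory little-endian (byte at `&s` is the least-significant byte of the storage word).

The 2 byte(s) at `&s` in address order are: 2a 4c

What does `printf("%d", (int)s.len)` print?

[0]=0x2a [1]=0x4c (little-endian) → word 0x4c2a
len [0+:7] = (word>>0) & 0x7f = 42  ←
tag [7+:2] = (word>>7) & 0x3 = 0
addr_hi [9+:1] = (word>>9) & 0x1 = 0
prio [10+:3] = (word>>10) & 0x7 = 3
mode [13+:2] = (word>>13) & 0x3 = 2
err [15+:1] = (word>>15) & 0x1 = 0

42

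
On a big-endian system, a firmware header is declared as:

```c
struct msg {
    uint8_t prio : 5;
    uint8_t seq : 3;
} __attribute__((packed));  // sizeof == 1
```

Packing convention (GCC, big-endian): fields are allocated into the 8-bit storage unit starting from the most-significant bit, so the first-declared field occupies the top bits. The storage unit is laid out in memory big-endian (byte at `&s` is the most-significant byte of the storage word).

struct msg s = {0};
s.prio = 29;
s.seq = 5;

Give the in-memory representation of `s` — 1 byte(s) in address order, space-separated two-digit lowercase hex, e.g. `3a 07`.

ed

[3+:5] prio=29 & 0x1f = 0x1d; word=0xe8
[0+:3] seq=5 & 0x7 = 0x5; word=0xed
word = 0xed → big-endian bytes:
  [0]=0xed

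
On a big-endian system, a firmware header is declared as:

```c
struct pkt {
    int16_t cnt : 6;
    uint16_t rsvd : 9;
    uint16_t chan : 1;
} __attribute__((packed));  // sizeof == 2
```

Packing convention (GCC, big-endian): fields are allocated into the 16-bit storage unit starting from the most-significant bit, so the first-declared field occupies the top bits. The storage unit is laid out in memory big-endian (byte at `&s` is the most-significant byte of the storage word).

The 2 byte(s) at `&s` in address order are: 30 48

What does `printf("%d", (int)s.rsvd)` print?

[0]=0x30 [1]=0x48 (big-endian) → word 0x3048
cnt [10+:6] = (word>>10) & 0x3f = 12
rsvd [1+:9] = (word>>1) & 0x1ff = 36  ←
chan [0+:1] = (word>>0) & 0x1 = 0

36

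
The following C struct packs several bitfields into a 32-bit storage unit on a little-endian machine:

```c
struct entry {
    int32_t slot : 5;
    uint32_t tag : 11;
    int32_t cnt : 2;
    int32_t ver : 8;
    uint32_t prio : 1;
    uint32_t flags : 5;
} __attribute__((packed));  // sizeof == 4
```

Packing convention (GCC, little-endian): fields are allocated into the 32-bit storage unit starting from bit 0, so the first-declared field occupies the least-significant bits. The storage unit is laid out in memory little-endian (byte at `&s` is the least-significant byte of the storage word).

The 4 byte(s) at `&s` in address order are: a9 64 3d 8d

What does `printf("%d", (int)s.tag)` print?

[0]=0xa9 [1]=0x64 [2]=0x3d [3]=0x8d (little-endian) → word 0x8d3d64a9
slot:5 @ bit 0 → (0x8d3d64a9>>0)&0x1f = 0x9
tag:11 @ bit 5 → (0x8d3d64a9>>5)&0x7ff = 0x325  ←
cnt:2 @ bit 16 → (0x8d3d64a9>>16)&0x3 = 0x1
ver:8 @ bit 18 → (0x8d3d64a9>>18)&0xff = 0x4f
prio:1 @ bit 26 → (0x8d3d64a9>>26)&0x1 = 0x1
flags:5 @ bit 27 → (0x8d3d64a9>>27)&0x1f = 0x11

805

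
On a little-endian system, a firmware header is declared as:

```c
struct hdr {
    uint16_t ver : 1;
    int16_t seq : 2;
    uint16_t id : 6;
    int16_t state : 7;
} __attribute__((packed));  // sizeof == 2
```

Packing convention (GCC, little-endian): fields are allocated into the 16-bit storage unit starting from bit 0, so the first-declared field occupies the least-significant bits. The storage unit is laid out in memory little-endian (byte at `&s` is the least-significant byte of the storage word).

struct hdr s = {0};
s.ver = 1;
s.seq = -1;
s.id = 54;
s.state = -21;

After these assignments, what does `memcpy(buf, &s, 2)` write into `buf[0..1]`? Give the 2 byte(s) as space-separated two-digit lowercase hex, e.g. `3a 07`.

b7 d7

ver (1b) val=1 bits=0x1 at bit 0: 0x0001
seq (2b) val=-1 bits=0x3 at bit 1: 0x0007
id (6b) val=54 bits=0x36 at bit 3: 0x01b7
state (7b) val=-21 bits=0x6b at bit 9: 0xd7b7
word = 0xd7b7 → little-endian bytes:
  [0]=0xb7  [1]=0xd7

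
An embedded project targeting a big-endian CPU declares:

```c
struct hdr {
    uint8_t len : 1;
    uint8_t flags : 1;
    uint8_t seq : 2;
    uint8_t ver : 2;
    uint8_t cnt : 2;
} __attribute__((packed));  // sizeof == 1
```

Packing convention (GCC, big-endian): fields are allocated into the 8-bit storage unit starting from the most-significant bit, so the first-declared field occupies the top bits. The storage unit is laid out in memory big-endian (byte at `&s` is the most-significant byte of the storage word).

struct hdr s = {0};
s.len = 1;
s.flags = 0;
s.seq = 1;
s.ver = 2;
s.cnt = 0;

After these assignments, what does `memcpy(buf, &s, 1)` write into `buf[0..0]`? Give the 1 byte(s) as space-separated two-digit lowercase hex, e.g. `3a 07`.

98

len (1b) val=1 bits=0x1 at bit 7: 0x80
flags (1b) val=0 bits=0x0 at bit 6: 0x80
seq (2b) val=1 bits=0x1 at bit 4: 0x90
ver (2b) val=2 bits=0x2 at bit 2: 0x98
cnt (2b) val=0 bits=0x0 at bit 0: 0x98
word = 0x98 → big-endian bytes:
  [0]=0x98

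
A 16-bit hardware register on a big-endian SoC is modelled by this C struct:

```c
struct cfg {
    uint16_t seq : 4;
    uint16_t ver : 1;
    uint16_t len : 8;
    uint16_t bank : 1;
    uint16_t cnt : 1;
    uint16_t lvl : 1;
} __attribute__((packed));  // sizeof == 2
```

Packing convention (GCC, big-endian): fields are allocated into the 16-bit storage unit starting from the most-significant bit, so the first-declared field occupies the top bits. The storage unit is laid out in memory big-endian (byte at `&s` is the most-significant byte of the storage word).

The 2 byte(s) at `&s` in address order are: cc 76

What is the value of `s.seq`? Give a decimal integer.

[0]=0xcc [1]=0x76 (big-endian) → word 0xcc76
seq [12+:4] = (word>>12) & 0xf = 12  ←
ver [11+:1] = (word>>11) & 0x1 = 1
len [3+:8] = (word>>3) & 0xff = 142
bank [2+:1] = (word>>2) & 0x1 = 1
cnt [1+:1] = (word>>1) & 0x1 = 1
lvl [0+:1] = (word>>0) & 0x1 = 0

12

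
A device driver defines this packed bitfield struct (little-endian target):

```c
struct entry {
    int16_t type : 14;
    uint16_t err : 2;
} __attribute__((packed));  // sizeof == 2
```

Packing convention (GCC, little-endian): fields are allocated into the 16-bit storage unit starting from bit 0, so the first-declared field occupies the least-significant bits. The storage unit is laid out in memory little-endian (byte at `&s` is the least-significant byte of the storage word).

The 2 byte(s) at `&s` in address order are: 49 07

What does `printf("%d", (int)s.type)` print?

[0]=0x49 [1]=0x07 (little-endian) → word 0x0749
type [0+:14] = (word>>0) & 0x3fff = 1865  ←
err [14+:2] = (word>>14) & 0x3 = 0
type signed 14b, MSB=0: value = 1865

1865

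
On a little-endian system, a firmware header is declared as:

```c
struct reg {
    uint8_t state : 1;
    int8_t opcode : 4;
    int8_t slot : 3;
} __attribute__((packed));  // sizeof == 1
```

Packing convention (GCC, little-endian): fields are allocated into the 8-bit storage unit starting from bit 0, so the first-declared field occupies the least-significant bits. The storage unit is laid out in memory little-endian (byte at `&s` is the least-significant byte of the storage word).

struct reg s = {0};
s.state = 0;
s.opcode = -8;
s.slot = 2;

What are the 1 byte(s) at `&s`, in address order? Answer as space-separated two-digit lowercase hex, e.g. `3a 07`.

state (1b) val=0 bits=0x0 at bit 0: 0x00
opcode (4b) val=-8 bits=0x8 at bit 1: 0x10
slot (3b) val=2 bits=0x2 at bit 5: 0x50
word = 0x50 → little-endian bytes:
  [0]=0x50

50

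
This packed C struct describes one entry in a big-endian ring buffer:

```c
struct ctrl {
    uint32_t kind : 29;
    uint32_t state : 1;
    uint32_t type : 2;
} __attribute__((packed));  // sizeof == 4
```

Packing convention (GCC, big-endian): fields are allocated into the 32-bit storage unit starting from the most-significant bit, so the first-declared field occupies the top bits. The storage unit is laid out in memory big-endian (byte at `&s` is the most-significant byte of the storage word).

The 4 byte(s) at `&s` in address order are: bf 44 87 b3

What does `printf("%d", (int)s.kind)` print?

[0]=0xbf [1]=0x44 [2]=0x87 [3]=0xb3 (big-endian) → word 0xbf4487b3
kind:29 @ bit 3 → (0xbf4487b3>>3)&0x1fffffff = 0x17e890f6  ←
state:1 @ bit 2 → (0xbf4487b3>>2)&0x1 = 0x0
type:2 @ bit 0 → (0xbf4487b3>>0)&0x3 = 0x3

401117430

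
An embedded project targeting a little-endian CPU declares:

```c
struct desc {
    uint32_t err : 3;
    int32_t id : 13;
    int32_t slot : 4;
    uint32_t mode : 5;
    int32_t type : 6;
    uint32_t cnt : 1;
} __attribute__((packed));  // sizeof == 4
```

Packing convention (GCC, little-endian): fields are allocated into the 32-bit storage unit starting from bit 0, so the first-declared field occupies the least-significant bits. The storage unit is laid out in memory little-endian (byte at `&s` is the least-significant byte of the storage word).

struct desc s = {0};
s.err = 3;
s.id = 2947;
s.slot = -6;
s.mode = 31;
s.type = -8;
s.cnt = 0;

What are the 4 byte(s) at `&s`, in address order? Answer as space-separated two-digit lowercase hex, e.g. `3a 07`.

err (3b) val=3 bits=0x3 at bit 0: 0x00000003
id (13b) val=2947 bits=0xb83 at bit 3: 0x00005c1b
slot (4b) val=-6 bits=0xa at bit 16: 0x000a5c1b
mode (5b) val=31 bits=0x1f at bit 20: 0x01fa5c1b
type (6b) val=-8 bits=0x38 at bit 25: 0x71fa5c1b
cnt (1b) val=0 bits=0x0 at bit 31: 0x71fa5c1b
word = 0x71fa5c1b → little-endian bytes:
  [0]=0x1b  [1]=0x5c  [2]=0xfa  [3]=0x71

1b 5c fa 71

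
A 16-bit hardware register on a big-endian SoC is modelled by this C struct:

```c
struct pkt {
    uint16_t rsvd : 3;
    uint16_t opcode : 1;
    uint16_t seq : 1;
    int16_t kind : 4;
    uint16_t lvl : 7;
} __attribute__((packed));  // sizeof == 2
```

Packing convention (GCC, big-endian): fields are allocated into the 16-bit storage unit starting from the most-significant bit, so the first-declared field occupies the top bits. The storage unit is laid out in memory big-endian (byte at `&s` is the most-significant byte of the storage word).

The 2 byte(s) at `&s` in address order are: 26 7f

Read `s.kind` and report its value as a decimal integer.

-4

[0]=0x26 [1]=0x7f (big-endian) → word 0x267f
rsvd:3 @ bit 13 → (0x267f>>13)&0x7 = 0x1
opcode:1 @ bit 12 → (0x267f>>12)&0x1 = 0x0
seq:1 @ bit 11 → (0x267f>>11)&0x1 = 0x0
kind:4 @ bit 7 → (0x267f>>7)&0xf = 0xc  ←
lvl:7 @ bit 0 → (0x267f>>0)&0x7f = 0x7f
kind signed 4b, MSB=1: 12 - 16 = -4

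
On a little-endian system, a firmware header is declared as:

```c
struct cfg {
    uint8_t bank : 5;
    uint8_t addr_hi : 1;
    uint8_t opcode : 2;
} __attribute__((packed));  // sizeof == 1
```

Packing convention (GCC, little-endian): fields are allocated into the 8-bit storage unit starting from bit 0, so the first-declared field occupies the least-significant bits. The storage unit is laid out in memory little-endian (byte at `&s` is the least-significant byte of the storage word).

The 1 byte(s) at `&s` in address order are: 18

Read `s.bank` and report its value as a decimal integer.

[0]=0x18 (little-endian) → word 0x18
bank:5 @ bit 0 → (0x18>>0)&0x1f = 0x18  ←
addr_hi:1 @ bit 5 → (0x18>>5)&0x1 = 0x0
opcode:2 @ bit 6 → (0x18>>6)&0x3 = 0x0

24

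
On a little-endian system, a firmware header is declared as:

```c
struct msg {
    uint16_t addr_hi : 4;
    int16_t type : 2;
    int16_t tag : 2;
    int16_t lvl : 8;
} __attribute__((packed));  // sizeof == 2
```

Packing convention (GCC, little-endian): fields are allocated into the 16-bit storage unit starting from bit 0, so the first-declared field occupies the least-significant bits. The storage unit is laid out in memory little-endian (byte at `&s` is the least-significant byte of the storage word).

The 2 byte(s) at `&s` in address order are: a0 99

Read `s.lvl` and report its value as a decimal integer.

-103

[0]=0xa0 [1]=0x99 (little-endian) → word 0x99a0
addr_hi [0+:4] = (word>>0) & 0xf = 0
type [4+:2] = (word>>4) & 0x3 = 2
tag [6+:2] = (word>>6) & 0x3 = 2
lvl [8+:8] = (word>>8) & 0xff = 153  ←
lvl signed 8b, MSB=1: 153 - 256 = -103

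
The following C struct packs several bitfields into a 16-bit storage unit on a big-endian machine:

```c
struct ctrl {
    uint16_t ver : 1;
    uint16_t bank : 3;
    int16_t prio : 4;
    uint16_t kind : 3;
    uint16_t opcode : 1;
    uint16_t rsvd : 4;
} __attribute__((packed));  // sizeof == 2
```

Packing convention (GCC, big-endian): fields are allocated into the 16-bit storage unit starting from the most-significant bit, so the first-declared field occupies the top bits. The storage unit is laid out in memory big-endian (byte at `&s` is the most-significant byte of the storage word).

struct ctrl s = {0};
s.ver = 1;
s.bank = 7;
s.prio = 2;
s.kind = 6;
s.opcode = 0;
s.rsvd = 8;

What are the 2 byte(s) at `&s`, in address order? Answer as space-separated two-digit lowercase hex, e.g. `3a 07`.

f2 c8

[15+:1] ver=1 & 0x1 = 0x1; word=0x8000
[12+:3] bank=7 & 0x7 = 0x7; word=0xf000
[8+:4] prio=2 & 0xf = 0x2; word=0xf200
[5+:3] kind=6 & 0x7 = 0x6; word=0xf2c0
[4+:1] opcode=0 & 0x1 = 0x0; word=0xf2c0
[0+:4] rsvd=8 & 0xf = 0x8; word=0xf2c8
word = 0xf2c8 → big-endian bytes:
  [0]=0xf2  [1]=0xc8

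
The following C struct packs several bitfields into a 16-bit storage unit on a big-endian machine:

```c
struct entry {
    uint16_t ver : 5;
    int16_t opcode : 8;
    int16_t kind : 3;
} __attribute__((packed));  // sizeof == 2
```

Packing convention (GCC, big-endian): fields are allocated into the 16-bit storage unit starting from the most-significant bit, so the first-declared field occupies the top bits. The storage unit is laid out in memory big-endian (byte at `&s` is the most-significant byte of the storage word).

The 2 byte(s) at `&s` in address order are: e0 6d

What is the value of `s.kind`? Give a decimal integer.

[0]=0xe0 [1]=0x6d (big-endian) → word 0xe06d
ver:5 @ bit 11 → (0xe06d>>11)&0x1f = 0x1c
opcode:8 @ bit 3 → (0xe06d>>3)&0xff = 0xd
kind:3 @ bit 0 → (0xe06d>>0)&0x7 = 0x5  ←
kind signed 3b, MSB=1: 5 - 8 = -3

-3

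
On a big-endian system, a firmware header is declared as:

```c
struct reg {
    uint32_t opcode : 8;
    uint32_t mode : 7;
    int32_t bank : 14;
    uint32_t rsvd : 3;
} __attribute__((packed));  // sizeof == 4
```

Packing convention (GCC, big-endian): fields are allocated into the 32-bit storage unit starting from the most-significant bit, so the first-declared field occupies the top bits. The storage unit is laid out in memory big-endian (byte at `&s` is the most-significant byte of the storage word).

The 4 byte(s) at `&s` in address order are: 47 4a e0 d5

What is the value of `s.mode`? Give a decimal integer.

[0]=0x47 [1]=0x4a [2]=0xe0 [3]=0xd5 (big-endian) → word 0x474ae0d5
opcode [24+:8] = (word>>24) & 0xff = 71
mode [17+:7] = (word>>17) & 0x7f = 37  ←
bank [3+:14] = (word>>3) & 0x3fff = 7194
rsvd [0+:3] = (word>>0) & 0x7 = 5

37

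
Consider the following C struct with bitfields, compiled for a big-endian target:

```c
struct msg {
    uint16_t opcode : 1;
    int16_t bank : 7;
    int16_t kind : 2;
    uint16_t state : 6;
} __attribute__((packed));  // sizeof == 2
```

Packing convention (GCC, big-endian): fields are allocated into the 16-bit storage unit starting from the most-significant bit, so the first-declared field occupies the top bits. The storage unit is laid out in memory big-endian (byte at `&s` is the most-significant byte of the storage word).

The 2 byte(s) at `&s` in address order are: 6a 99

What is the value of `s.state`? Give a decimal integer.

25

[0]=0x6a [1]=0x99 (big-endian) → word 0x6a99
opcode:1 @ bit 15 → (0x6a99>>15)&0x1 = 0x0
bank:7 @ bit 8 → (0x6a99>>8)&0x7f = 0x6a
kind:2 @ bit 6 → (0x6a99>>6)&0x3 = 0x2
state:6 @ bit 0 → (0x6a99>>0)&0x3f = 0x19  ←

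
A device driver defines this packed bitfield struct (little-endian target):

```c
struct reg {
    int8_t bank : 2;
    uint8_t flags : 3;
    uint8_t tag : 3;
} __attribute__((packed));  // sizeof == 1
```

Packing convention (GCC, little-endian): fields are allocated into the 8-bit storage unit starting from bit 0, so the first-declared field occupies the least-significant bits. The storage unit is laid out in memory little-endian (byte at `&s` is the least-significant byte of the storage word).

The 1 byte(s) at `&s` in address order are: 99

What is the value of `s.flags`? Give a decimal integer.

[0]=0x99 (little-endian) → word 0x99
bank:2 @ bit 0 → (0x99>>0)&0x3 = 0x1
flags:3 @ bit 2 → (0x99>>2)&0x7 = 0x6  ←
tag:3 @ bit 5 → (0x99>>5)&0x7 = 0x4

6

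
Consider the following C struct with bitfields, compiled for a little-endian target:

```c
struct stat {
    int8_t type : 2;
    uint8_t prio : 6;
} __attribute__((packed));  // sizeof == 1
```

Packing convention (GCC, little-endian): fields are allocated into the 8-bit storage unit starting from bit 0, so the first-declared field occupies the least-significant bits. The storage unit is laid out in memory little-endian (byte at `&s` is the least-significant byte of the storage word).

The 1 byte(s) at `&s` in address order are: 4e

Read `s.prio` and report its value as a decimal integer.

19

[0]=0x4e (little-endian) → word 0x4e
type [0+:2] = (word>>0) & 0x3 = 2
prio [2+:6] = (word>>2) & 0x3f = 19  ←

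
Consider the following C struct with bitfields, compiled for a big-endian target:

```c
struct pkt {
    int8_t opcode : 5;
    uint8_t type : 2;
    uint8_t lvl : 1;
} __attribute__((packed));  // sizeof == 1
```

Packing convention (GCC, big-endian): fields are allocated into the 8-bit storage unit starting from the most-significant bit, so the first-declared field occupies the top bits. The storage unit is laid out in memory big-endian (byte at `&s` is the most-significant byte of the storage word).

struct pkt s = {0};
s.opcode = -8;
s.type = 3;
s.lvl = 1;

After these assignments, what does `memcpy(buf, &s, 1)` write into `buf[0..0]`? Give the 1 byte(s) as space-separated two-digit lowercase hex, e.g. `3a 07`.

opcode:5 = -8 → 0x18 << 3 → word 0xc0
type:2 = 3 → 0x3 << 1 → word 0xc6
lvl:1 = 1 → 0x1 << 0 → word 0xc7
word = 0xc7 → big-endian bytes:
  [0]=0xc7

c7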